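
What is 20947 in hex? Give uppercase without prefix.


20947 = 51D3 hex

51D3


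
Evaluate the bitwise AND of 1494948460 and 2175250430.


0b1011001000110110001101001101100 & 0b10000001101001111010111111111110 = 0b1000000110000101001101100 = 16976492

16976492


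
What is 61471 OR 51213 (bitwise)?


0b1111000000011111 | 0b1100100000001101 = 0b1111100000011111 = 63519

63519


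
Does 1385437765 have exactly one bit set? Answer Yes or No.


0b1010010100101000001101001000101. Multiple bits set => No

No


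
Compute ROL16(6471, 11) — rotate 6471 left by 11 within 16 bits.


Rotate 0b1100101000111 left by 11 (16-bit) = 0b11100011001010 = 14538

14538


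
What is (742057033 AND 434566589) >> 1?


Step 1: 742057033 & 434566589 = 136504329
Step 2: 136504329 >> 1 = 68252164

68252164


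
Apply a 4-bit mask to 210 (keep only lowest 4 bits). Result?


210 & 15 = 2

2


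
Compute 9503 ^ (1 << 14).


9503 ^ (1 << 14) = 9503 ^ 16384 = 25887

25887


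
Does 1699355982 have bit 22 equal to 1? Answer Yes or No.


0b1100101010010100001110101001110, bit 22 = 1. Yes

Yes


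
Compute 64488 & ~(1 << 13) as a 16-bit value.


64488 & ~(1 << 13) = 56296

56296


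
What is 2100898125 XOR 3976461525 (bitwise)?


0b1111101001110010010100101001101 ^ 0b11101101000000111111110011010101 = 0b10010000001110101101010110011000 = 2419774872

2419774872


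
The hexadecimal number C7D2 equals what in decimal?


C7D2 hex = 51154 decimal

51154


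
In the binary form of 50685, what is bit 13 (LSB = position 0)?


0b1100010111111101, position 13 = 0

0


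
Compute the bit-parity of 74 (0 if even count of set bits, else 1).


0b1001010 has 3 ones => parity 1

1


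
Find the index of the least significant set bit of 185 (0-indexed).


0b10111001. Lowest set bit at position 0

0


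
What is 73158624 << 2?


0b100010111000100111111100000 << 2 = 0b10001011100010011111110000000 = 292634496

292634496


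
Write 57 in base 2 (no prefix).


57 = 111001 in binary

111001


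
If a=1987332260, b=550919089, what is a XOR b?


1987332260 ^ 550919089 = 1453462293

1453462293


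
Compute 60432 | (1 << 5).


60432 | (1 << 5) = 60432 | 32 = 60464

60464


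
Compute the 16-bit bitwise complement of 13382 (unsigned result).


~0b11010001000110 = 0b1100101110111001 = 52153 (16-bit unsigned)

52153


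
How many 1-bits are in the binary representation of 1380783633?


0b1010010010011010001011000010001 has 12 set bits

12


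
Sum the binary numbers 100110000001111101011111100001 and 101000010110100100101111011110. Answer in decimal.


100110000001111101011111100001 + 101000010110100100101111011110 = 1001110011000100010001110111111 = 1315054527

1315054527


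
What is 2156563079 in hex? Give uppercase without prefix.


2156563079 = 808A8A87 hex

808A8A87


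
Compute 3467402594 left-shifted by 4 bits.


0b11001110101011000101110101100010 << 4 = 0b110011101010110001011101011000100000 = 55478441504

55478441504


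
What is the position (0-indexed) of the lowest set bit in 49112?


0b1011111111011000. Lowest set bit at position 3

3


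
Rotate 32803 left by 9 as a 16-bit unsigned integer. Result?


Rotate 0b1000000000100011 left by 9 (16-bit) = 0b100011100000000 = 18176

18176


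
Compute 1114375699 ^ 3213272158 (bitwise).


0b1000010011011000000011000010011 ^ 0b10111111100001101010010001011110 = 0b11111101111010101010001001001101 = 4260012621

4260012621


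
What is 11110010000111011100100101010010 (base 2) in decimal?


11110010000111011100100101010010 in decimal = 4062038354

4062038354


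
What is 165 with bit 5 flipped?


165 ^ (1 << 5) = 165 ^ 32 = 133

133


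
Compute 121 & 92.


0b1111001 & 0b1011100 = 0b1011000 = 88

88


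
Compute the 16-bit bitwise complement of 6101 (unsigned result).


~0b1011111010101 = 0b1110100000101010 = 59434 (16-bit unsigned)

59434


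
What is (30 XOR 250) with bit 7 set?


Step 1: 30 ^ 250 = 228
Step 2: 228 | (1 << 7) = 228 | 128 = 228

228


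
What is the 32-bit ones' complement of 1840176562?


1840176562 ^ 4294967295 = 2454790733

2454790733


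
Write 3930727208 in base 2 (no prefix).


3930727208 = 11101010010010100010001100101000 in binary

11101010010010100010001100101000


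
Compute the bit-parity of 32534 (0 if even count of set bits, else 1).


0b111111100010110 has 10 ones => parity 0

0


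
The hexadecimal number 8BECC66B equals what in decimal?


8BECC66B hex = 2347550315 decimal

2347550315


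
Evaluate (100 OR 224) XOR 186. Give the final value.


Step 1: 100 | 224 = 228
Step 2: 228 ^ 186 = 94

94


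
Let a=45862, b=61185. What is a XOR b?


45862 ^ 61185 = 23591

23591


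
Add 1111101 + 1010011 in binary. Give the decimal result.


1111101 + 1010011 = 11010000 = 208

208


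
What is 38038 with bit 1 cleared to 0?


38038 & ~(1 << 1) = 38036

38036


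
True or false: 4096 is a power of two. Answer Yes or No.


0b1000000000000. Only one bit set => Yes

Yes


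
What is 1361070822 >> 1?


0b1010001001000000100101011100110 >> 1 = 0b101000100100000010010101110011 = 680535411

680535411


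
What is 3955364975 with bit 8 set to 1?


3955364975 | (1 << 8) = 3955364975 | 256 = 3955365231

3955365231


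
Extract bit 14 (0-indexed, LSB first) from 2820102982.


0b10101000000101110101101101000110, position 14 = 1

1


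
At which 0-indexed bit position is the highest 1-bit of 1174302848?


0b1000101111111100111000010000000. Highest set bit at position 30

30


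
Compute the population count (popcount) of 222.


0b11011110 has 6 set bits

6


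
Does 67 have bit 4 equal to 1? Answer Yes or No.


0b1000011, bit 4 = 0. No

No


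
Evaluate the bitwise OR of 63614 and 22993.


0b1111100001111110 | 0b101100111010001 = 0b1111100111111111 = 63999

63999


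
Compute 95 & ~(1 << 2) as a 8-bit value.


95 & ~(1 << 2) = 91

91


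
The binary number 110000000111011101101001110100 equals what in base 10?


110000000111011101101001110100 in decimal = 807262836

807262836


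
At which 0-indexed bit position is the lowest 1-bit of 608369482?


0b100100010000101111101101001010. Lowest set bit at position 1

1


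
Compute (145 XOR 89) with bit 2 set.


Step 1: 145 ^ 89 = 200
Step 2: 200 | (1 << 2) = 200 | 4 = 204

204


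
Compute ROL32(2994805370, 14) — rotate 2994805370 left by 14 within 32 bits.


Rotate 0b10110010100000010001101001111010 left by 14 (32-bit) = 0b1000110100111101010110010100000 = 1184804000

1184804000


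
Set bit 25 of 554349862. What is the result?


554349862 | (1 << 25) = 554349862 | 33554432 = 587904294

587904294


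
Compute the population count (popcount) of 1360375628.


0b1010001000101011010111101001100 has 15 set bits

15


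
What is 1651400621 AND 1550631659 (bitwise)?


0b1100010011011100101111110101101 & 0b1011100011011001100001011101011 = 0b1000000011011000100001010101001 = 1080836777

1080836777


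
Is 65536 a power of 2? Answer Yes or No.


0b10000000000000000. Only one bit set => Yes

Yes


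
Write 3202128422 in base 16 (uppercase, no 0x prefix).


3202128422 = BEDC9A26 hex

BEDC9A26


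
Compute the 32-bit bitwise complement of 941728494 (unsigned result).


~0b111000001000011010001011101110 = 0b11000111110111100101110100010001 = 3353238801 (32-bit unsigned)

3353238801


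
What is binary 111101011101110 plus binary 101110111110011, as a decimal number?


111101011101110 + 101110111110011 = 1101100011100001 = 55521

55521


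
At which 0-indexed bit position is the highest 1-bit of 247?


0b11110111. Highest set bit at position 7

7


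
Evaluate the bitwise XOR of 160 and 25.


0b10100000 ^ 0b11001 = 0b10111001 = 185

185


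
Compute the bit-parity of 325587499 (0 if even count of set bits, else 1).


0b10011011010000001001000101011 has 12 ones => parity 0

0


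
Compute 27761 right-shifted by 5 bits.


0b110110001110001 >> 5 = 0b1101100011 = 867

867


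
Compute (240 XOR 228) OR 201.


Step 1: 240 ^ 228 = 20
Step 2: 20 | 201 = 221

221


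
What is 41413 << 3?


0b1010000111000101 << 3 = 0b1010000111000101000 = 331304

331304


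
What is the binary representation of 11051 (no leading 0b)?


11051 = 10101100101011 in binary

10101100101011


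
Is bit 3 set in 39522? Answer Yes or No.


0b1001101001100010, bit 3 = 0. No

No


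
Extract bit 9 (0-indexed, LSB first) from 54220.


0b1101001111001100, position 9 = 1

1


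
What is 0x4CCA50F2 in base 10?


4CCA50F2 hex = 1288327410 decimal

1288327410


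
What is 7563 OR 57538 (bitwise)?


0b1110110001011 | 0b1110000011000010 = 0b1111110111001011 = 64971

64971


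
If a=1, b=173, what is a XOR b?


1 ^ 173 = 172

172


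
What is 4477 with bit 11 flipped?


4477 ^ (1 << 11) = 4477 ^ 2048 = 6525

6525


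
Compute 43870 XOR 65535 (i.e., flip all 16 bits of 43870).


43870 ^ 65535 = 21665

21665


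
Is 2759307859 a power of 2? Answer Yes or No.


0b10100100011101111011001001010011. Multiple bits set => No

No


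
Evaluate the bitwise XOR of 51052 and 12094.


0b1100011101101100 ^ 0b10111100111110 = 0b1110100001010010 = 59474

59474


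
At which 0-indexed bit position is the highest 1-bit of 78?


0b1001110. Highest set bit at position 6

6


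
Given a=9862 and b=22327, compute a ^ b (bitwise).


9862 ^ 22327 = 29105

29105


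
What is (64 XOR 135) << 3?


Step 1: 64 ^ 135 = 199
Step 2: 199 << 3 = 1592

1592


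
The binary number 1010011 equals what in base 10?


1010011 in decimal = 83

83


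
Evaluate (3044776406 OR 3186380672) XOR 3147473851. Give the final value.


Step 1: 3044776406 | 3186380672 = 3187662806
Step 2: 3187662806 ^ 3147473851 = 107314285

107314285


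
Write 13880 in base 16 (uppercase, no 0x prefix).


13880 = 3638 hex

3638


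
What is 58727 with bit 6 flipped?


58727 ^ (1 << 6) = 58727 ^ 64 = 58663

58663


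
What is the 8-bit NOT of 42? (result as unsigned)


~0b101010 = 0b11010101 = 213 (8-bit unsigned)

213


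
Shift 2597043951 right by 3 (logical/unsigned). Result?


0b10011010110010111011111011101111 >> 3 = 0b10011010110010111011111011101 = 324630493

324630493


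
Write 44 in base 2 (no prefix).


44 = 101100 in binary

101100


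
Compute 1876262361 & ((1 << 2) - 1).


1876262361 & 3 = 1

1


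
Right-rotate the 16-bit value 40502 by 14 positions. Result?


Rotate 0b1001111000110110 right by 14 (16-bit) = 0b111100011011010 = 30938

30938


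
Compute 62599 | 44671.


0b1111010010000111 | 0b1010111001111111 = 0b1111111011111111 = 65279

65279


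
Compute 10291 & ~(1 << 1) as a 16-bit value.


10291 & ~(1 << 1) = 10289

10289


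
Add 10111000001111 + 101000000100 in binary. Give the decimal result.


10111000001111 + 101000000100 = 11100000010011 = 14355

14355


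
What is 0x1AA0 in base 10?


1AA0 hex = 6816 decimal

6816


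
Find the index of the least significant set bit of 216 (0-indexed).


0b11011000. Lowest set bit at position 3

3


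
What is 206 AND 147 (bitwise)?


0b11001110 & 0b10010011 = 0b10000010 = 130

130


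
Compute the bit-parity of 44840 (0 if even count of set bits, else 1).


0b1010111100101000 has 8 ones => parity 0

0


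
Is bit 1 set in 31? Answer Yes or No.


0b11111, bit 1 = 1. Yes

Yes


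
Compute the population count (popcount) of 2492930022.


0b10010100100101110001011111100110 has 17 set bits

17


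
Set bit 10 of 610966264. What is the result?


610966264 | (1 << 10) = 610966264 | 1024 = 610967288

610967288


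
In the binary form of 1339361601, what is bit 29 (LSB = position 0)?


0b1001111110101010000100101000001, position 29 = 0

0


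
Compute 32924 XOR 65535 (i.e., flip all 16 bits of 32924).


32924 ^ 65535 = 32611

32611


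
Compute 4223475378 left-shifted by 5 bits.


0b11111011101111010001111010110010 << 5 = 0b1111101110111101000111101011001000000 = 135151212096

135151212096


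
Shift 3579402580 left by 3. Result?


0b11010101010110010101100101010100 << 3 = 0b11010101010110010101100101010100000 = 28635220640

28635220640


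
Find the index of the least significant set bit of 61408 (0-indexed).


0b1110111111100000. Lowest set bit at position 5

5


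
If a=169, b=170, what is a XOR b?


169 ^ 170 = 3

3


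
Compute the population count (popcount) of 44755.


0b1010111011010011 has 10 set bits

10


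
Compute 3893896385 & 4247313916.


0b11101000000110000010010011000001 & 0b11111101001010001101110111111100 = 0b11101000000010000000010011000000 = 3892839616

3892839616


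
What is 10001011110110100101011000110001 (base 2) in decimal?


10001011110110100101011000110001 in decimal = 2346341937

2346341937


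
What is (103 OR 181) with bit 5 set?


Step 1: 103 | 181 = 247
Step 2: 247 | (1 << 5) = 247 | 32 = 247

247


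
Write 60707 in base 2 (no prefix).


60707 = 1110110100100011 in binary

1110110100100011


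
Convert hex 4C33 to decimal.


4C33 hex = 19507 decimal

19507


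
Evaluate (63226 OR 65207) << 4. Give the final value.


Step 1: 63226 | 65207 = 65279
Step 2: 65279 << 4 = 1044464

1044464


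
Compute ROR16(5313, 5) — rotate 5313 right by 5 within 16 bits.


Rotate 0b1010011000001 right by 5 (16-bit) = 0b100010100110 = 2214

2214


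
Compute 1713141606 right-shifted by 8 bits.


0b1100110000111000111011101100110 >> 8 = 0b11001100001110001110111 = 6691959

6691959


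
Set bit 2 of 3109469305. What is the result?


3109469305 | (1 << 2) = 3109469305 | 4 = 3109469309

3109469309


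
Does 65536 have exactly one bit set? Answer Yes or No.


0b10000000000000000. Only one bit set => Yes

Yes


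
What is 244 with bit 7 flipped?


244 ^ (1 << 7) = 244 ^ 128 = 116

116


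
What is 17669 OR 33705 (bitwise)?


0b100010100000101 | 0b1000001110101001 = 0b1100011110101101 = 51117

51117


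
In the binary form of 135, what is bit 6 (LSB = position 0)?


0b10000111, position 6 = 0

0


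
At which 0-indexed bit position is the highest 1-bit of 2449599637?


0b10010010000000011110110010010101. Highest set bit at position 31

31


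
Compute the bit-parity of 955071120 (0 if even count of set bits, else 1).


0b111000111011010011101010010000 has 15 ones => parity 1

1


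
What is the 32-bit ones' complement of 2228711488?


2228711488 ^ 4294967295 = 2066255807

2066255807


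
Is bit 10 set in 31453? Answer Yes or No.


0b111101011011101, bit 10 = 0. No

No


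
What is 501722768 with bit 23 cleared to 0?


501722768 & ~(1 << 23) = 493334160

493334160


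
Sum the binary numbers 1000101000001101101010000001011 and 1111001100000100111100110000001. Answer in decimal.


1000101000001101101010000001011 + 1111001100000100111100110000001 = 10111110100010010100110110001100 = 3196669324

3196669324


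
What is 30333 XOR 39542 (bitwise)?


0b111011001111101 ^ 0b1001101001110110 = 0b1110110000001011 = 60427

60427


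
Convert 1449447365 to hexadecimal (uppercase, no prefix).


1449447365 = 5664CFC5 hex

5664CFC5


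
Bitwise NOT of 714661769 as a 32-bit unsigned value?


~0b101010100110001101111110001001 = 0b11010101011001110010000001110110 = 3580305526 (32-bit unsigned)

3580305526


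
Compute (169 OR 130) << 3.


Step 1: 169 | 130 = 171
Step 2: 171 << 3 = 1368

1368


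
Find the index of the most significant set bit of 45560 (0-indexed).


0b1011000111111000. Highest set bit at position 15

15


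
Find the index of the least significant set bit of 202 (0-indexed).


0b11001010. Lowest set bit at position 1

1


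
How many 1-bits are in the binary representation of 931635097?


0b110111100001111001111110011001 has 19 set bits

19


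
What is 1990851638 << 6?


0b1110110101010011111110000110110 << 6 = 0b1110110101010011111110000110110000000 = 127414504832

127414504832


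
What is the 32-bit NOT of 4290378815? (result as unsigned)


~0b11111111101110011111110000111111 = 0b10001100000001111000000 = 4588480 (32-bit unsigned)

4588480


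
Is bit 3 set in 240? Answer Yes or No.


0b11110000, bit 3 = 0. No

No


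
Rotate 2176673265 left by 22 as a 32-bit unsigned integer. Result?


Rotate 0b10000001101111010110010111110001 left by 22 (32-bit) = 0b1111100011000000110111101011001 = 2086694745

2086694745


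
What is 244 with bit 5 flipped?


244 ^ (1 << 5) = 244 ^ 32 = 212

212


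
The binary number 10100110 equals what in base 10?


10100110 in decimal = 166

166


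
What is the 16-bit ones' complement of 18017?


18017 ^ 65535 = 47518

47518


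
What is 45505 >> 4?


0b1011000111000001 >> 4 = 0b101100011100 = 2844

2844


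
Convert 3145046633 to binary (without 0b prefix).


3145046633 = 10111011011101011001101001101001 in binary

10111011011101011001101001101001


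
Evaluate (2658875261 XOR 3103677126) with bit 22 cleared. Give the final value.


Step 1: 2658875261 ^ 3103677126 = 646278587
Step 2: 646278587 & ~(1 << 22) = 646278587

646278587


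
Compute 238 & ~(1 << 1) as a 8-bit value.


238 & ~(1 << 1) = 236

236


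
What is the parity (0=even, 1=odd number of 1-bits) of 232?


0b11101000 has 4 ones => parity 0

0


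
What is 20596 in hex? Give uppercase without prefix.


20596 = 5074 hex

5074


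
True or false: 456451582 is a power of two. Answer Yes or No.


0b11011001101001110010111111110. Multiple bits set => No

No


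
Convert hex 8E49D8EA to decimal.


8E49D8EA hex = 2387204330 decimal

2387204330


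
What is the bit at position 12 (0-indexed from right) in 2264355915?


0b10000110111101110101010001001011, position 12 = 1

1


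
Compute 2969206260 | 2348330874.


0b10110000111110100111110111110100 | 0b10001011111110001010111101111010 = 0b10111011111110101111111111111110 = 3153788926

3153788926


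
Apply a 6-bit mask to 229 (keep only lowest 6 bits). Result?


229 & 63 = 37

37


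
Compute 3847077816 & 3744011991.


0b11100101010011011011111110111000 & 0b11011111001010010001011011010111 = 0b11000101000010010001011010010000 = 3305707152

3305707152


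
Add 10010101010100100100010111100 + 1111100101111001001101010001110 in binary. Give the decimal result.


10010101010100100100010111100 + 1111100101111001001101010001110 = 10001111011001101110001101001010 = 2405884746

2405884746


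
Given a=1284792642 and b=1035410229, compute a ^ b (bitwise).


1284792642 ^ 1035410229 = 1898150519

1898150519


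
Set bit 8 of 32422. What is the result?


32422 | (1 << 8) = 32422 | 256 = 32678

32678


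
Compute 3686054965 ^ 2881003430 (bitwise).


0b11011011101101001011110000110101 ^ 0b10101011101110001001111110100110 = 0b1110000000011000010001110010011 = 1879843731

1879843731


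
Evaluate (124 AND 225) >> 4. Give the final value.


Step 1: 124 & 225 = 96
Step 2: 96 >> 4 = 6

6


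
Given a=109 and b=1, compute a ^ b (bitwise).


109 ^ 1 = 108

108


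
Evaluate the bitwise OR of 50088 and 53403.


0b1100001110101000 | 0b1101000010011011 = 0b1101001110111011 = 54203

54203


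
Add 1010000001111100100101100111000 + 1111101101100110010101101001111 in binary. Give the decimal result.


1010000001111100100101100111000 + 1111101101100110010101101001111 = 11001101111100010111011010000111 = 3455153799

3455153799


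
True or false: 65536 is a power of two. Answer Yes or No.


0b10000000000000000. Only one bit set => Yes

Yes


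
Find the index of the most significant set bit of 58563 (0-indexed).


0b1110010011000011. Highest set bit at position 15

15


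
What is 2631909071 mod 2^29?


2631909071 & 536870911 = 484425423

484425423


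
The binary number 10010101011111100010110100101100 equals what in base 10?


10010101011111100010110100101100 in decimal = 2508074284

2508074284


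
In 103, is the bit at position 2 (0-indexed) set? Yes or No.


0b1100111, bit 2 = 1. Yes

Yes


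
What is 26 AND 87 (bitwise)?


0b11010 & 0b1010111 = 0b10010 = 18

18


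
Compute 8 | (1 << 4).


8 | (1 << 4) = 8 | 16 = 24

24


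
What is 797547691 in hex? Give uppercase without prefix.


797547691 = 2F899CAB hex

2F899CAB


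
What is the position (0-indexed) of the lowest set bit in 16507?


0b100000001111011. Lowest set bit at position 0

0


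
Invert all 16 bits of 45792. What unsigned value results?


45792 ^ 65535 = 19743

19743


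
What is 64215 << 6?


0b1111101011010111 << 6 = 0b1111101011010111000000 = 4109760

4109760


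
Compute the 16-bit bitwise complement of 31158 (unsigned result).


~0b111100110110110 = 0b1000011001001001 = 34377 (16-bit unsigned)

34377


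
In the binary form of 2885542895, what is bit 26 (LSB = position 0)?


0b10101011111111011110001111101111, position 26 = 0

0


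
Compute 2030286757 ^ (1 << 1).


2030286757 ^ (1 << 1) = 2030286757 ^ 2 = 2030286759

2030286759


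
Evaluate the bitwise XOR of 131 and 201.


0b10000011 ^ 0b11001001 = 0b1001010 = 74

74


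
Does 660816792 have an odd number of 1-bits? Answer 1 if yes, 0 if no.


0b100111011000110100001110011000 has 14 ones => parity 0

0


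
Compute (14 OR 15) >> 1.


Step 1: 14 | 15 = 15
Step 2: 15 >> 1 = 7

7


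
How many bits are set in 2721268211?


0b10100010001100110100000111110011 has 15 set bits

15


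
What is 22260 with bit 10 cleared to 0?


22260 & ~(1 << 10) = 21236

21236


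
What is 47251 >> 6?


0b1011100010010011 >> 6 = 0b1011100010 = 738

738


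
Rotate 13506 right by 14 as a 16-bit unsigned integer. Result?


Rotate 0b11010011000010 right by 14 (16-bit) = 0b1101001100001000 = 54024

54024


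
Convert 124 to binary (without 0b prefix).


124 = 1111100 in binary

1111100


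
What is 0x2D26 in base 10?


2D26 hex = 11558 decimal

11558


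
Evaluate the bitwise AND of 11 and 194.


0b1011 & 0b11000010 = 0b10 = 2

2


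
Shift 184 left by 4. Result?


0b10111000 << 4 = 0b101110000000 = 2944

2944


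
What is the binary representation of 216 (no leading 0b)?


216 = 11011000 in binary

11011000


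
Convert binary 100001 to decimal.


100001 in decimal = 33

33


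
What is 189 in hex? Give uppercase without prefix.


189 = BD hex

BD


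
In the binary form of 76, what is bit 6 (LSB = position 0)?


0b1001100, position 6 = 1

1


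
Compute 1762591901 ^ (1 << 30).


1762591901 ^ (1 << 30) = 1762591901 ^ 1073741824 = 688850077

688850077


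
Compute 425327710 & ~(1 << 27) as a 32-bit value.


425327710 & ~(1 << 27) = 291109982

291109982


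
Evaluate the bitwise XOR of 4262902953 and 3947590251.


0b11111110000101101011110010101001 ^ 0b11101011010010110111001001101011 = 0b10101010111011100111011000010 = 358469314

358469314


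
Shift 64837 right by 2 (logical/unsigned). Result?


0b1111110101000101 >> 2 = 0b11111101010001 = 16209

16209


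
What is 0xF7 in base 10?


F7 hex = 247 decimal

247


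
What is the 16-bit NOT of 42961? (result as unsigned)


~0b1010011111010001 = 0b101100000101110 = 22574 (16-bit unsigned)

22574


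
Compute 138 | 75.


0b10001010 | 0b1001011 = 0b11001011 = 203

203


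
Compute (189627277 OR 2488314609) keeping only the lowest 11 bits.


Step 1: 189627277 | 2488314609 = 2673736701
Step 2: 2673736701 & 2047 = 1021

1021


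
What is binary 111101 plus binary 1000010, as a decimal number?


111101 + 1000010 = 1111111 = 127

127


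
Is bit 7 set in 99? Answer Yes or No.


0b1100011, bit 7 = 0. No

No


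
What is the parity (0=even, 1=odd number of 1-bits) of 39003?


0b1001100001011011 has 8 ones => parity 0

0


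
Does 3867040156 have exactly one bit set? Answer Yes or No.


0b11100110011111100101100110011100. Multiple bits set => No

No


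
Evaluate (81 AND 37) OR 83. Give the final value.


Step 1: 81 & 37 = 1
Step 2: 1 | 83 = 83

83


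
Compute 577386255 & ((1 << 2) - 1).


577386255 & 3 = 3

3


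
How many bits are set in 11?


0b1011 has 3 set bits

3


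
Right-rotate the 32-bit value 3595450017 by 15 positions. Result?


Rotate 0b11010110010011100011011010100001 right by 15 (32-bit) = 0b1101101010000111010110010011100 = 1833151644

1833151644


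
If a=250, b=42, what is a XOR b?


250 ^ 42 = 208

208


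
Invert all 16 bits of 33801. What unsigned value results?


33801 ^ 65535 = 31734

31734


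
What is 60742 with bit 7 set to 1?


60742 | (1 << 7) = 60742 | 128 = 60870

60870


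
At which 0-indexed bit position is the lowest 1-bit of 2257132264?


0b10000110100010010001101011101000. Lowest set bit at position 3

3


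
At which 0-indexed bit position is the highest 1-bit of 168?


0b10101000. Highest set bit at position 7

7


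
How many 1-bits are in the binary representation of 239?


0b11101111 has 7 set bits

7


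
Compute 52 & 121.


0b110100 & 0b1111001 = 0b110000 = 48

48


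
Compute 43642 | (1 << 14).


43642 | (1 << 14) = 43642 | 16384 = 60026

60026


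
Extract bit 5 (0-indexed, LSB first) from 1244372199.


0b1001010001010111001110011100111, position 5 = 1

1


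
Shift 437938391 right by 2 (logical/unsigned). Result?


0b11010000110100110100011010111 >> 2 = 0b110100001101001101000110101 = 109484597

109484597


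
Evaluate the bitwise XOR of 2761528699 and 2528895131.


0b10100100100110011001010101111011 ^ 0b10010110101110111110000010011011 = 0b110010001000100111010111100000 = 841119200

841119200


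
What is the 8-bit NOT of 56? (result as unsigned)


~0b111000 = 0b11000111 = 199 (8-bit unsigned)

199


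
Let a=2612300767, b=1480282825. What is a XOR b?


2612300767 ^ 1480282825 = 3280984342

3280984342


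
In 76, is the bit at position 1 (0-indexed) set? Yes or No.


0b1001100, bit 1 = 0. No

No


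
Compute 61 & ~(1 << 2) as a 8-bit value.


61 & ~(1 << 2) = 57

57


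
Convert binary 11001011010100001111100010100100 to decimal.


11001011010100001111100010100100 in decimal = 3411081380

3411081380


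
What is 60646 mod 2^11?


60646 & 2047 = 1254

1254


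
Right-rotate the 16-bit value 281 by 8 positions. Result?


Rotate 0b100011001 right by 8 (16-bit) = 0b1100100000001 = 6401

6401


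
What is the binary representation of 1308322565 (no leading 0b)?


1308322565 = 1001101111110110110101100000101 in binary

1001101111110110110101100000101


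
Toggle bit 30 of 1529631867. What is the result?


1529631867 ^ (1 << 30) = 1529631867 ^ 1073741824 = 455890043

455890043


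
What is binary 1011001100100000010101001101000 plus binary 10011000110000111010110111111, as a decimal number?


1011001100100000010101001101000 + 10011000110000111010110111111 = 1101100101010001010000000100111 = 1822990375

1822990375


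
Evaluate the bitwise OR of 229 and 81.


0b11100101 | 0b1010001 = 0b11110101 = 245

245


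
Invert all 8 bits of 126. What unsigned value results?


126 ^ 255 = 129

129


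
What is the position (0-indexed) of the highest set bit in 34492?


0b1000011010111100. Highest set bit at position 15

15


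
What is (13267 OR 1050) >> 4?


Step 1: 13267 | 1050 = 14299
Step 2: 14299 >> 4 = 893

893


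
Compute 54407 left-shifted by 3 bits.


0b1101010010000111 << 3 = 0b1101010010000111000 = 435256

435256


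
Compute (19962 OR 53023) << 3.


Step 1: 19962 | 53023 = 53247
Step 2: 53247 << 3 = 425976

425976


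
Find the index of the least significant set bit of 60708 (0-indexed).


0b1110110100100100. Lowest set bit at position 2

2


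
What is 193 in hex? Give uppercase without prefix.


193 = C1 hex

C1


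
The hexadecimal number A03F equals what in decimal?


A03F hex = 41023 decimal

41023


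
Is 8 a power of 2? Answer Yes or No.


0b1000. Only one bit set => Yes

Yes


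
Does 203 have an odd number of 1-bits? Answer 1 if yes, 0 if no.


0b11001011 has 5 ones => parity 1

1


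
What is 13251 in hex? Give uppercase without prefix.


13251 = 33C3 hex

33C3


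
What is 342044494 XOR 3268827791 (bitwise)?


0b10100011000110010111101001110 ^ 0b11000010110101100101101010001111 = 0b11010110101101010111010111000001 = 3602216385

3602216385


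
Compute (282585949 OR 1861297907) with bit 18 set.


Step 1: 282585949 | 1861297907 = 2130178047
Step 2: 2130178047 | (1 << 18) = 2130178047 | 262144 = 2130178047

2130178047


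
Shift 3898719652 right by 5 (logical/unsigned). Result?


0b11101000011000011011110110100100 >> 5 = 0b111010000110000110111101101 = 121834989

121834989


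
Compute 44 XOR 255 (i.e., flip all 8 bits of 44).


44 ^ 255 = 211

211


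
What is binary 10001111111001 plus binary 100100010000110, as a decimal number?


10001111111001 + 100100010000110 = 110110001111111 = 27775

27775


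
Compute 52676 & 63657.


0b1100110111000100 & 0b1111100010101001 = 0b1100100010000000 = 51328

51328


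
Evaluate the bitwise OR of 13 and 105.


0b1101 | 0b1101001 = 0b1101101 = 109

109


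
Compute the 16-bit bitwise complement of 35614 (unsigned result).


~0b1000101100011110 = 0b111010011100001 = 29921 (16-bit unsigned)

29921


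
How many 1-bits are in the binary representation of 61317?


0b1110111110000101 has 10 set bits

10


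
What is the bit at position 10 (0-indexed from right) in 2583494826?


0b10011001111111010000000010101010, position 10 = 0

0


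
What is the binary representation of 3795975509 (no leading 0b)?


3795975509 = 11100010010000011111110101010101 in binary

11100010010000011111110101010101


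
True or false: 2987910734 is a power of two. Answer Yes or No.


0b10110010000101111110011001001110. Multiple bits set => No

No


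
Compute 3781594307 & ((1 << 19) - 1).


3781594307 & 524287 = 429251

429251


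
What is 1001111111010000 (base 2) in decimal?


1001111111010000 in decimal = 40912

40912


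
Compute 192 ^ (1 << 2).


192 ^ (1 << 2) = 192 ^ 4 = 196

196


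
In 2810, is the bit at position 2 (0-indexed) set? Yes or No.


0b101011111010, bit 2 = 0. No

No


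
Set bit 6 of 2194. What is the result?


2194 | (1 << 6) = 2194 | 64 = 2258

2258


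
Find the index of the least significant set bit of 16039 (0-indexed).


0b11111010100111. Lowest set bit at position 0

0


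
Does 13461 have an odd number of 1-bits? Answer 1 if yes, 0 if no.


0b11010010010101 has 7 ones => parity 1

1


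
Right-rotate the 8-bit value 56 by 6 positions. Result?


Rotate 0b111000 right by 6 (8-bit) = 0b11100000 = 224

224


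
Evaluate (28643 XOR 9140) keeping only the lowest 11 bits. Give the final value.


Step 1: 28643 ^ 9140 = 19543
Step 2: 19543 & 2047 = 1111

1111


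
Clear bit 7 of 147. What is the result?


147 & ~(1 << 7) = 19

19


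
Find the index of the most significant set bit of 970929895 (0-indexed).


0b111001110111110011011011100111. Highest set bit at position 29

29


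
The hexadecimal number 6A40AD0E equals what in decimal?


6A40AD0E hex = 1782623502 decimal

1782623502


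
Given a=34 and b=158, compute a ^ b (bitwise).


34 ^ 158 = 188

188


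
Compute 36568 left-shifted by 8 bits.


0b1000111011011000 << 8 = 0b100011101101100000000000 = 9361408

9361408


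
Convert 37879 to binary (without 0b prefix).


37879 = 1001001111110111 in binary

1001001111110111


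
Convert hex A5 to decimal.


A5 hex = 165 decimal

165


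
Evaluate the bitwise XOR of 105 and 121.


0b1101001 ^ 0b1111001 = 0b10000 = 16

16


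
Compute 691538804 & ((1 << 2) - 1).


691538804 & 3 = 0

0


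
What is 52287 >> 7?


0b1100110000111111 >> 7 = 0b110011000 = 408

408


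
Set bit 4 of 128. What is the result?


128 | (1 << 4) = 128 | 16 = 144

144


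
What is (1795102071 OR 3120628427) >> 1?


Step 1: 1795102071 | 3120628427 = 4211021823
Step 2: 4211021823 >> 1 = 2105510911

2105510911


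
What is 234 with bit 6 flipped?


234 ^ (1 << 6) = 234 ^ 64 = 170

170


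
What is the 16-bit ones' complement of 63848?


63848 ^ 65535 = 1687

1687


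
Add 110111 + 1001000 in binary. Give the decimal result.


110111 + 1001000 = 1111111 = 127

127


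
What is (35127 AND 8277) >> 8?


Step 1: 35127 & 8277 = 21
Step 2: 21 >> 8 = 0

0


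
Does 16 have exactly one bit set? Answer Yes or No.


0b10000. Only one bit set => Yes

Yes


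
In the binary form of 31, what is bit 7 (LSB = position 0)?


0b11111, position 7 = 0

0


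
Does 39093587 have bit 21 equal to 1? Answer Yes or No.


0b10010101001000010101010011, bit 21 = 0. No

No


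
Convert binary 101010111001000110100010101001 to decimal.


101010111001000110100010101001 in decimal = 719612073

719612073


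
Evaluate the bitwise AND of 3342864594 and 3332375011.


0b11000111010000000001000011010010 & 0b11000110101000000000000111100011 = 0b11000110000000000000000011000010 = 3321888962

3321888962


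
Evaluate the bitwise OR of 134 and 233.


0b10000110 | 0b11101001 = 0b11101111 = 239

239


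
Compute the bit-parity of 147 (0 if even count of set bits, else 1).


0b10010011 has 4 ones => parity 0

0


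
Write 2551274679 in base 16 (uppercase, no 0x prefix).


2551274679 = 98115CB7 hex

98115CB7


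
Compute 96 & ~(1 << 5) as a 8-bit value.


96 & ~(1 << 5) = 64

64


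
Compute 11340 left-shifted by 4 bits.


0b10110001001100 << 4 = 0b101100010011000000 = 181440

181440


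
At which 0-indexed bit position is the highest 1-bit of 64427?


0b1111101110101011. Highest set bit at position 15

15


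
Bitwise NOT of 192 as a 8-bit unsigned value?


~0b11000000 = 0b111111 = 63 (8-bit unsigned)

63


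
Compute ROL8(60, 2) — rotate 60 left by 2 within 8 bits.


Rotate 0b111100 left by 2 (8-bit) = 0b11110000 = 240

240


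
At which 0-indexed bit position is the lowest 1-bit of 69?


0b1000101. Lowest set bit at position 0

0


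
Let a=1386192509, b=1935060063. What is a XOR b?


1386192509 ^ 1935060063 = 566833698

566833698


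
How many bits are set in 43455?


0b1010100110111111 has 11 set bits

11


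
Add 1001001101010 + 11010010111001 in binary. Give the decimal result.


1001001101010 + 11010010111001 = 100011100100011 = 18211

18211


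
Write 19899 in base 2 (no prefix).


19899 = 100110110111011 in binary

100110110111011


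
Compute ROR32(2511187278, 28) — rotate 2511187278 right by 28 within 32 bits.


Rotate 0b10010101101011011010110101001110 right by 28 (32-bit) = 0b1011010110110101101010011101001 = 1524290793

1524290793


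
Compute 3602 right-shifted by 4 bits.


0b111000010010 >> 4 = 0b11100001 = 225

225


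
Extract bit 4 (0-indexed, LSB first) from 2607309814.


0b10011011011010000110001111110110, position 4 = 1

1


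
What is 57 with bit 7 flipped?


57 ^ (1 << 7) = 57 ^ 128 = 185

185


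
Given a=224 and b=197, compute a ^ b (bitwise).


224 ^ 197 = 37

37


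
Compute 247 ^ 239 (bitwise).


0b11110111 ^ 0b11101111 = 0b11000 = 24

24


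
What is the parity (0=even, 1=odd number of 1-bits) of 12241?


0b10111111010001 has 9 ones => parity 1

1


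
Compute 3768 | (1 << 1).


3768 | (1 << 1) = 3768 | 2 = 3770

3770


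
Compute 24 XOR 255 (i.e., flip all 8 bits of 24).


24 ^ 255 = 231

231


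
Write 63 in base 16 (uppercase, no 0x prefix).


63 = 3F hex

3F


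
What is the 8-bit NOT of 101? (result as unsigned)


~0b1100101 = 0b10011010 = 154 (8-bit unsigned)

154


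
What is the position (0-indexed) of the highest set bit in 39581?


0b1001101010011101. Highest set bit at position 15

15


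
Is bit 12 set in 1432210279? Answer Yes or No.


0b1010101010111011100101101100111, bit 12 = 0. No

No


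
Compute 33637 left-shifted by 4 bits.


0b1000001101100101 << 4 = 0b10000011011001010000 = 538192

538192


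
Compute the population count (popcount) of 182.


0b10110110 has 5 set bits

5


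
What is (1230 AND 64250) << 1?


Step 1: 1230 & 64250 = 202
Step 2: 202 << 1 = 404

404


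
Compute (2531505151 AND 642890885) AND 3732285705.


Step 1: 2531505151 & 642890885 = 104968325
Step 2: 104968325 & 3732285705 = 104865793

104865793


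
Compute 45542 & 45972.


0b1011000111100110 & 0b1011001110010100 = 0b1011000110000100 = 45444

45444


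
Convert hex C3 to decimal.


C3 hex = 195 decimal

195


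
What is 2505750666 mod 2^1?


2505750666 & 1 = 0

0


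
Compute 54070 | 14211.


0b1101001100110110 | 0b11011110000011 = 0b1111011110110111 = 63415

63415


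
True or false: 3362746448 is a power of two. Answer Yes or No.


0b11001000011011110111000001010000. Multiple bits set => No

No


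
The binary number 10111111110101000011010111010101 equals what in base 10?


10111111110101000011010111010101 in decimal = 3218355669

3218355669


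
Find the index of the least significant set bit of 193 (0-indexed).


0b11000001. Lowest set bit at position 0

0


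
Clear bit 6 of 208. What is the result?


208 & ~(1 << 6) = 144

144


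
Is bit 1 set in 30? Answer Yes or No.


0b11110, bit 1 = 1. Yes

Yes


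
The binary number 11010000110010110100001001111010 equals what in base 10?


11010000110010110100001001111010 in decimal = 3502981754

3502981754


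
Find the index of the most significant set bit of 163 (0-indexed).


0b10100011. Highest set bit at position 7

7


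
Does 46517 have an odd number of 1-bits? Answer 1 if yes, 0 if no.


0b1011010110110101 has 10 ones => parity 0

0


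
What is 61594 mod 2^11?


61594 & 2047 = 154

154


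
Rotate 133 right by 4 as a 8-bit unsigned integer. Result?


Rotate 0b10000101 right by 4 (8-bit) = 0b1011000 = 88

88


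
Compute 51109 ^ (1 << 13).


51109 ^ (1 << 13) = 51109 ^ 8192 = 59301

59301


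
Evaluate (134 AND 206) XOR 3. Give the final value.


Step 1: 134 & 206 = 134
Step 2: 134 ^ 3 = 133

133


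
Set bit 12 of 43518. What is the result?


43518 | (1 << 12) = 43518 | 4096 = 47614

47614


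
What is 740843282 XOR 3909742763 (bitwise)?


0b101100001010000101111100010010 ^ 0b11101001000010011111000010101011 = 0b11000101001000011010111110111001 = 3307319225

3307319225


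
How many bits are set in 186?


0b10111010 has 5 set bits

5
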